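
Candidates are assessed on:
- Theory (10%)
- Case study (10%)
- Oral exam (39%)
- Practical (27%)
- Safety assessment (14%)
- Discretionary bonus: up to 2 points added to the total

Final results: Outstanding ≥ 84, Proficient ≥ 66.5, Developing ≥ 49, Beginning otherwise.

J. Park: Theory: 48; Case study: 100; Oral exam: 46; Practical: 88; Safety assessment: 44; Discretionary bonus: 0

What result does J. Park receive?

Developing

Weighted total:
  Theory 48 × 0.1 = 4.8
  Case study 100 × 0.1 = 10
  Oral exam 46 × 0.39 = 17.94
  Practical 88 × 0.27 = 23.76
  Safety assessment 44 × 0.14 = 6.16
Sum = 62.66
Discretionary bonus: 62.66 + 0 = 62.66
62.66 is ≥ 49 and < 66.5 → Developing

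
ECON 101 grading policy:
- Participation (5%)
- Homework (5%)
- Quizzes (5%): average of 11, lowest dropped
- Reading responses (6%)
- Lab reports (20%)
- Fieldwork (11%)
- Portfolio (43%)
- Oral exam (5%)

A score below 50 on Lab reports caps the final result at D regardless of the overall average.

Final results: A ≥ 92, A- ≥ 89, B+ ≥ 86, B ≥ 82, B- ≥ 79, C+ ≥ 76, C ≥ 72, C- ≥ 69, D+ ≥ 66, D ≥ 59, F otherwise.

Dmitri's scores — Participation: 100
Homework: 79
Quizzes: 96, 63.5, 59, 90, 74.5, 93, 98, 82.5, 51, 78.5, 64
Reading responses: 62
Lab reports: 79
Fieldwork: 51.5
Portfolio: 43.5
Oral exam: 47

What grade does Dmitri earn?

D

Quizzes: drop 51 → average of remaining 10 = 799/10 = 79.9
Lab reports score 79 ≥ 50: minimum met.
Weighted total:
  Participation 100 × 0.05 = 5
  Homework 79 × 0.05 = 3.95
  Quizzes 79.9 × 0.05 = 3.995
  Reading responses 62 × 0.06 = 3.72
  Lab reports 79 × 0.2 = 15.8
  Fieldwork 51.5 × 0.11 = 5.665
  Portfolio 43.5 × 0.43 = 18.705
  Oral exam 47 × 0.05 = 2.35
Sum = 59.185
59.185 is ≥ 59 and < 66 → D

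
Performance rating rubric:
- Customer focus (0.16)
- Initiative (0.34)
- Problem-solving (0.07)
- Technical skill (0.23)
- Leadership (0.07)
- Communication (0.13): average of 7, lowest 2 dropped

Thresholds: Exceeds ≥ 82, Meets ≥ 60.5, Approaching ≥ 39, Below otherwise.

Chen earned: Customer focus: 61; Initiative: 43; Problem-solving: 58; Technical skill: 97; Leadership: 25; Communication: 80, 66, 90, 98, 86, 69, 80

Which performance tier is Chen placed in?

Communication: drop 66, 69 → average of remaining 5 = 434/5 = 86.8
Weighted total:
  Customer focus 61 × 0.16 = 9.76
  Initiative 43 × 0.34 = 14.62
  Problem-solving 58 × 0.07 = 4.06
  Technical skill 97 × 0.23 = 22.31
  Leadership 25 × 0.07 = 1.75
  Communication 86.8 × 0.13 = 11.284
Sum = 63.784
63.784 is ≥ 60.5 and < 82 → Meets

Meets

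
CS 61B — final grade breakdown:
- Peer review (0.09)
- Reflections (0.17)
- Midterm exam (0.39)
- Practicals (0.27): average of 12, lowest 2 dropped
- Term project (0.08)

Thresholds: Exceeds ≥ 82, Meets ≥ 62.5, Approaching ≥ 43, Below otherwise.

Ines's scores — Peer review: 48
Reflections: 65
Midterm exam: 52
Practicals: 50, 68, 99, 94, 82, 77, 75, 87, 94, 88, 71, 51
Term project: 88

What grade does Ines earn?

Practicals: drop 50, 51 → average of remaining 10 = 835/10 = 83.5
Weighted total:
  Peer review 48 × 0.09 = 4.32
  Reflections 65 × 0.17 = 11.05
  Midterm exam 52 × 0.39 = 20.28
  Practicals 83.5 × 0.27 = 22.545
  Term project 88 × 0.08 = 7.04
Sum = 65.235
65.235 is ≥ 62.5 and < 82 → Meets

Meets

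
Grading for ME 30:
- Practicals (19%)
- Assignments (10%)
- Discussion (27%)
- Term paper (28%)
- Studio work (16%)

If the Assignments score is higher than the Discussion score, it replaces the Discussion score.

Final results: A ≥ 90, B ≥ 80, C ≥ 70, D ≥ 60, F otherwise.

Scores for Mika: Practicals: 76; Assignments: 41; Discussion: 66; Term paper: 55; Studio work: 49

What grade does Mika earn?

F

Assignments (41) ≤ Discussion (66), so Discussion stays at 66.
Weighted total:
  Practicals 76 × 0.19 = 14.44
  Assignments 41 × 0.1 = 4.1
  Discussion 66 × 0.27 = 17.82
  Term paper 55 × 0.28 = 15.4
  Studio work 49 × 0.16 = 7.84
Sum = 59.6
59.6 < 60 → F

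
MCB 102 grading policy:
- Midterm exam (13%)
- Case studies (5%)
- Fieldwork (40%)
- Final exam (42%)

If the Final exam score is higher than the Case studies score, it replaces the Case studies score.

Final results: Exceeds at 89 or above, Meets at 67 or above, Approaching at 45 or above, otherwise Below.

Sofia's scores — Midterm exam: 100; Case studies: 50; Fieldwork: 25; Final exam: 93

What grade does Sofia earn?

Final exam (93) > Case studies (50), so Case studies counts as 93.
Weighted total:
  Midterm exam 100 × 0.13 = 13
  Case studies 93 × 0.05 = 4.65
  Fieldwork 25 × 0.4 = 10
  Final exam 93 × 0.42 = 39.06
Sum = 66.71
66.71 is ≥ 45 and < 67 → Approaching

Approaching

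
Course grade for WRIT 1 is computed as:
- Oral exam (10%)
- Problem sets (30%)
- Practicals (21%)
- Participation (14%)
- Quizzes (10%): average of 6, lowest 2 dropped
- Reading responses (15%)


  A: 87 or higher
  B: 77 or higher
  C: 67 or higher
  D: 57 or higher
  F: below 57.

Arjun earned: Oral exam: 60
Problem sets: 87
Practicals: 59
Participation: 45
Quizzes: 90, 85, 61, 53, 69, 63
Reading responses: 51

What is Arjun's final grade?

Quizzes: drop 53, 61 → average of remaining 4 = 307/4 = 76.75
Weighted total:
  Oral exam 60 × 0.1 = 6
  Problem sets 87 × 0.3 = 26.1
  Practicals 59 × 0.21 = 12.39
  Participation 45 × 0.14 = 6.3
  Quizzes 76.75 × 0.1 = 7.675
  Reading responses 51 × 0.15 = 7.65
Sum = 66.115
66.115 is ≥ 57 and < 67 → D

D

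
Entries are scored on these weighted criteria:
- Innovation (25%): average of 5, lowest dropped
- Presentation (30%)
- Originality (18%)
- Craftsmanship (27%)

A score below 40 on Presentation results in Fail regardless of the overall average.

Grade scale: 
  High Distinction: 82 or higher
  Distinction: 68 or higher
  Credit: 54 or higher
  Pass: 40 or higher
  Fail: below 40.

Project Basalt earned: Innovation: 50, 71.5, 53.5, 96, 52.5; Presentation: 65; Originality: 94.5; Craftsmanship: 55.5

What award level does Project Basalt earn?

Innovation: drop 50 → average of remaining 4 = 273.5/4 = 68.375
Presentation score 65 ≥ 40: minimum met.
Weighted total:
  Innovation 68.375 × 0.25 = 17.09375
  Presentation 65 × 0.3 = 19.5
  Originality 94.5 × 0.18 = 17.01
  Craftsmanship 55.5 × 0.27 = 14.985
Sum = 68.58875
68.58875 is ≥ 68 and < 82 → Distinction

Distinction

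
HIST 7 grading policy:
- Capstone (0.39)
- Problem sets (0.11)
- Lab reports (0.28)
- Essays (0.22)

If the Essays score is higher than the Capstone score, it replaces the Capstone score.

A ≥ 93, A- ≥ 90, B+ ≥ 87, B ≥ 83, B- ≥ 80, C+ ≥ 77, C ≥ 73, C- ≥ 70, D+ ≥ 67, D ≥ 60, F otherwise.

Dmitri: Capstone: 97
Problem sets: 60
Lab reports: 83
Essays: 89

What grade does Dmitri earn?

B+

Essays (89) ≤ Capstone (97), so Capstone stays at 97.
Weighted total:
  Capstone 97 × 0.39 = 37.83
  Problem sets 60 × 0.11 = 6.6
  Lab reports 83 × 0.28 = 23.24
  Essays 89 × 0.22 = 19.58
Sum = 87.25
87.25 is ≥ 87 and < 90 → B+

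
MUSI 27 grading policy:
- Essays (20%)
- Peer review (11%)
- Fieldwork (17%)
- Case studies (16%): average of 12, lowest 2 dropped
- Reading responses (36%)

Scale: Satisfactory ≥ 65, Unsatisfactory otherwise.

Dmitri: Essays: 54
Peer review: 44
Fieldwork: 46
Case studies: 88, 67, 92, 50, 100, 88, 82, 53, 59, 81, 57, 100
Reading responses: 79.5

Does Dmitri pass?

Case studies: drop 50, 53 → average of remaining 10 = 814/10 = 81.4
Weighted total:
  Essays 54 × 0.2 = 10.8
  Peer review 44 × 0.11 = 4.84
  Fieldwork 46 × 0.17 = 7.82
  Case studies 81.4 × 0.16 = 13.024
  Reading responses 79.5 × 0.36 = 28.62
Sum = 65.104
65.104 ≥ 65 → Satisfactory

Satisfactory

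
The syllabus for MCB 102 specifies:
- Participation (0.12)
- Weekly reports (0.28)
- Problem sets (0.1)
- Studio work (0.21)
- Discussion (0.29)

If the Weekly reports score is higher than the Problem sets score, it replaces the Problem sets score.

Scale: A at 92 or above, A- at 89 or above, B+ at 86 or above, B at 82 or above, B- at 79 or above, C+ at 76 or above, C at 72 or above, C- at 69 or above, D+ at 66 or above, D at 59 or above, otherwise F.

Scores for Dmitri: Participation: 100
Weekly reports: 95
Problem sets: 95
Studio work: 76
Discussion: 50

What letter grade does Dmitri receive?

C+

Weekly reports (95) ≤ Problem sets (95), so Problem sets stays at 95.
Weighted total:
  Participation 100 × 0.12 = 12
  Weekly reports 95 × 0.28 = 26.6
  Problem sets 95 × 0.1 = 9.5
  Studio work 76 × 0.21 = 15.96
  Discussion 50 × 0.29 = 14.5
Sum = 78.56
78.56 is ≥ 76 and < 79 → C+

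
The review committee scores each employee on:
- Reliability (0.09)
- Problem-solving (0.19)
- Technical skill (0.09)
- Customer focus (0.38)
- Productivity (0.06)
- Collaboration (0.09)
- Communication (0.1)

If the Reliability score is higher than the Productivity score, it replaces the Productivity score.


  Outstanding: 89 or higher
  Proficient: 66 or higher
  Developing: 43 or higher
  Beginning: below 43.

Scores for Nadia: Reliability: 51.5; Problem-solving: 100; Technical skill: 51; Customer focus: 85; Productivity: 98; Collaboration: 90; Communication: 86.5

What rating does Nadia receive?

Proficient

Reliability (51.5) ≤ Productivity (98), so Productivity stays at 98.
Weighted total:
  Reliability 51.5 × 0.09 = 4.635
  Problem-solving 100 × 0.19 = 19
  Technical skill 51 × 0.09 = 4.59
  Customer focus 85 × 0.38 = 32.3
  Productivity 98 × 0.06 = 5.88
  Collaboration 90 × 0.09 = 8.1
  Communication 86.5 × 0.1 = 8.65
Sum = 83.155
83.155 is ≥ 66 and < 89 → Proficient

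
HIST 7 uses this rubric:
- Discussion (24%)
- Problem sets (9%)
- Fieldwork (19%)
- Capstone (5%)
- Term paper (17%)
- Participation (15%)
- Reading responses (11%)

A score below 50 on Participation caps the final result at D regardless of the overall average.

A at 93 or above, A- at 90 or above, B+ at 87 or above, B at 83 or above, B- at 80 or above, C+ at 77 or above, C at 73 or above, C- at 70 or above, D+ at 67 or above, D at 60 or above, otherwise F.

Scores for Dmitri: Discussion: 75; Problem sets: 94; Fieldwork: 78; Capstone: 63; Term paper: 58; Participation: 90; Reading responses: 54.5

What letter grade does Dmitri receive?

Participation score 90 ≥ 50: minimum met.
Weighted total:
  Discussion 75 × 0.24 = 18
  Problem sets 94 × 0.09 = 8.46
  Fieldwork 78 × 0.19 = 14.82
  Capstone 63 × 0.05 = 3.15
  Term paper 58 × 0.17 = 9.86
  Participation 90 × 0.15 = 13.5
  Reading responses 54.5 × 0.11 = 5.995
Sum = 73.785
73.785 is ≥ 73 and < 77 → C

C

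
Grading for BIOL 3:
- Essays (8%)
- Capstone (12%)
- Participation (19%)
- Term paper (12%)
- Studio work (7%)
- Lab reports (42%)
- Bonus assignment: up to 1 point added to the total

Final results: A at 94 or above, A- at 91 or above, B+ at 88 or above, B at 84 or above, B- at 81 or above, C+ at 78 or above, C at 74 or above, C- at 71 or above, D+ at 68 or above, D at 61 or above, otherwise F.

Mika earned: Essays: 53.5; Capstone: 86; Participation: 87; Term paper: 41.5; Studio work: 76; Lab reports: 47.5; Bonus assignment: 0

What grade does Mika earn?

D

Weighted total:
  Essays 53.5 × 0.08 = 4.28
  Capstone 86 × 0.12 = 10.32
  Participation 87 × 0.19 = 16.53
  Term paper 41.5 × 0.12 = 4.98
  Studio work 76 × 0.07 = 5.32
  Lab reports 47.5 × 0.42 = 19.95
Sum = 61.38
Bonus assignment: 61.38 + 0 = 61.38
61.38 is ≥ 61 and < 68 → D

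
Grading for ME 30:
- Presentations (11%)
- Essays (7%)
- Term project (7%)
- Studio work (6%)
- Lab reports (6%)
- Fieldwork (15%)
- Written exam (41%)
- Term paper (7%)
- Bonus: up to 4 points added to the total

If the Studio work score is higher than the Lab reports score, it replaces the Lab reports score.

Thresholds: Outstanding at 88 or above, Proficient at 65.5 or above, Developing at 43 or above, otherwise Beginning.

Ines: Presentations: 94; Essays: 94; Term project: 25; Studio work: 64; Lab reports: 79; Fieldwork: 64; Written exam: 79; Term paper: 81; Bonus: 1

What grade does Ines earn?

Proficient

Studio work (64) ≤ Lab reports (79), so Lab reports stays at 79.
Weighted total:
  Presentations 94 × 0.11 = 10.34
  Essays 94 × 0.07 = 6.58
  Term project 25 × 0.07 = 1.75
  Studio work 64 × 0.06 = 3.84
  Lab reports 79 × 0.06 = 4.74
  Fieldwork 64 × 0.15 = 9.6
  Written exam 79 × 0.41 = 32.39
  Term paper 81 × 0.07 = 5.67
Sum = 74.91
Bonus: 74.91 + 1 = 75.91
75.91 is ≥ 65.5 and < 88 → Proficient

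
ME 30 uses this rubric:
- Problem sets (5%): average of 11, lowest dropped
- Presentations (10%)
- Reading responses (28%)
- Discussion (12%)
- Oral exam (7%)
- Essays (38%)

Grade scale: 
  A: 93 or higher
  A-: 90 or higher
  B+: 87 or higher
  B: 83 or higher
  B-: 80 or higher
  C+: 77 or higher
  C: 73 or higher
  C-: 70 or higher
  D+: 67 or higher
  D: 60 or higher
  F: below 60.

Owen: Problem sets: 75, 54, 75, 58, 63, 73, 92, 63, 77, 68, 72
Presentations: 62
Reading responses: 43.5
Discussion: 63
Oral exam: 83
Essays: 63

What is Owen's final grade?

Problem sets: drop 54 → average of remaining 10 = 716/10 = 71.6
Weighted total:
  Problem sets 71.6 × 0.05 = 3.58
  Presentations 62 × 0.1 = 6.2
  Reading responses 43.5 × 0.28 = 12.18
  Discussion 63 × 0.12 = 7.56
  Oral exam 83 × 0.07 = 5.81
  Essays 63 × 0.38 = 23.94
Sum = 59.27
59.27 < 60 → F

F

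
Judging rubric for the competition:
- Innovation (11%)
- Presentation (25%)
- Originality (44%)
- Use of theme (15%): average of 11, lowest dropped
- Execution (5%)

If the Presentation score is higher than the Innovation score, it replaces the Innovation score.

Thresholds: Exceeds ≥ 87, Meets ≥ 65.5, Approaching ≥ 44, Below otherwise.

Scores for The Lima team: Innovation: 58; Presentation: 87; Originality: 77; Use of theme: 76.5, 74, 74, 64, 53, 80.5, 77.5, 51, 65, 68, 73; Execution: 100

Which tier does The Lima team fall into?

Use of theme: drop 51 → average of remaining 10 = 705.5/10 = 70.55
Presentation (87) > Innovation (58), so Innovation counts as 87.
Weighted total:
  Innovation 87 × 0.11 = 9.57
  Presentation 87 × 0.25 = 21.75
  Originality 77 × 0.44 = 33.88
  Use of theme 70.55 × 0.15 = 10.5825
  Execution 100 × 0.05 = 5
Sum = 80.7825
80.7825 is ≥ 65.5 and < 87 → Meets

Meets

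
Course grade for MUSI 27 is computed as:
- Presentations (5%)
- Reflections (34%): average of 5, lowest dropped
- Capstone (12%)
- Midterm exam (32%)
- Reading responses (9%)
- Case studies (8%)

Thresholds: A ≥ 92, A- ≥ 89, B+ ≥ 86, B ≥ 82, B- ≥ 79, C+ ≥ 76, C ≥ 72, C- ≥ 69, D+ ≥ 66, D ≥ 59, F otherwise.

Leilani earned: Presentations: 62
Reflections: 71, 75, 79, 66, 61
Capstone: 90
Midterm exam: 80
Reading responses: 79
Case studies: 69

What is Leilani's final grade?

C+

Reflections: drop 61 → average of remaining 4 = 291/4 = 72.75
Weighted total:
  Presentations 62 × 0.05 = 3.1
  Reflections 72.75 × 0.34 = 24.735
  Capstone 90 × 0.12 = 10.8
  Midterm exam 80 × 0.32 = 25.6
  Reading responses 79 × 0.09 = 7.11
  Case studies 69 × 0.08 = 5.52
Sum = 76.865
76.865 is ≥ 76 and < 79 → C+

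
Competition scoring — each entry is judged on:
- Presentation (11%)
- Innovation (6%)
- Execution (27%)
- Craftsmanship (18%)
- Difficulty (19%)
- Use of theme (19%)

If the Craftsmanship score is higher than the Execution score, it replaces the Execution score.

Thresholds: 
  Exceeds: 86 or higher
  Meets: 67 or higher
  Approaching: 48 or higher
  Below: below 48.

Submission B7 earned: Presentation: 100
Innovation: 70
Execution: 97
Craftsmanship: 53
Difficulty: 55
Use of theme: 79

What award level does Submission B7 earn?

Meets

Craftsmanship (53) ≤ Execution (97), so Execution stays at 97.
Weighted total:
  Presentation 100 × 0.11 = 11
  Innovation 70 × 0.06 = 4.2
  Execution 97 × 0.27 = 26.19
  Craftsmanship 53 × 0.18 = 9.54
  Difficulty 55 × 0.19 = 10.45
  Use of theme 79 × 0.19 = 15.01
Sum = 76.39
76.39 is ≥ 67 and < 86 → Meets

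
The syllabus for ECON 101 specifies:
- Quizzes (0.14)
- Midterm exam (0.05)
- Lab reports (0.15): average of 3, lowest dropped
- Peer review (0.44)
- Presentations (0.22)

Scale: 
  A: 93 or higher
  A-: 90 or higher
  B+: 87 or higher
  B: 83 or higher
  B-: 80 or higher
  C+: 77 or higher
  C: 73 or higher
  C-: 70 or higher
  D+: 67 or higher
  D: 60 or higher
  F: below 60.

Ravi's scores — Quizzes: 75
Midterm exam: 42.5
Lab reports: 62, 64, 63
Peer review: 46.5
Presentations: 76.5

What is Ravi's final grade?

Lab reports: drop 62 → average of remaining 2 = 127/2 = 63.5
Weighted total:
  Quizzes 75 × 0.14 = 10.5
  Midterm exam 42.5 × 0.05 = 2.125
  Lab reports 63.5 × 0.15 = 9.525
  Peer review 46.5 × 0.44 = 20.46
  Presentations 76.5 × 0.22 = 16.83
Sum = 59.44
59.44 < 60 → F

F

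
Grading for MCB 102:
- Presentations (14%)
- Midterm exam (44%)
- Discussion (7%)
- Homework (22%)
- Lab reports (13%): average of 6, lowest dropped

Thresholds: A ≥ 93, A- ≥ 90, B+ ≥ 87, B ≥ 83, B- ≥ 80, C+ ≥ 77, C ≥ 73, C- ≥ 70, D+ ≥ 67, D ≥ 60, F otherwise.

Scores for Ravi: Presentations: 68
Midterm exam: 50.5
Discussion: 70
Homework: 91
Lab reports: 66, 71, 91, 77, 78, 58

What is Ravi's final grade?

Lab reports: drop 58 → average of remaining 5 = 383/5 = 76.6
Weighted total:
  Presentations 68 × 0.14 = 9.52
  Midterm exam 50.5 × 0.44 = 22.22
  Discussion 70 × 0.07 = 4.9
  Homework 91 × 0.22 = 20.02
  Lab reports 76.6 × 0.13 = 9.958
Sum = 66.618
66.618 is ≥ 60 and < 67 → D

D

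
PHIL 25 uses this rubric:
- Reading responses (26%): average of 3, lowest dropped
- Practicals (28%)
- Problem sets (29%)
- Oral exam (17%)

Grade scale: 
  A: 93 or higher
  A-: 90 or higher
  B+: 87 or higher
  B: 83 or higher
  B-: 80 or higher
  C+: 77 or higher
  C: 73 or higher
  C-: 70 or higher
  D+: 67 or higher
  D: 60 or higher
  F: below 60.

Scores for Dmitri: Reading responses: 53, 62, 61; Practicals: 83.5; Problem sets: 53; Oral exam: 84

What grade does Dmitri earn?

Reading responses: drop 53 → average of remaining 2 = 123/2 = 61.5
Weighted total:
  Reading responses 61.5 × 0.26 = 15.99
  Practicals 83.5 × 0.28 = 23.38
  Problem sets 53 × 0.29 = 15.37
  Oral exam 84 × 0.17 = 14.28
Sum = 69.02
69.02 is ≥ 67 and < 70 → D+

D+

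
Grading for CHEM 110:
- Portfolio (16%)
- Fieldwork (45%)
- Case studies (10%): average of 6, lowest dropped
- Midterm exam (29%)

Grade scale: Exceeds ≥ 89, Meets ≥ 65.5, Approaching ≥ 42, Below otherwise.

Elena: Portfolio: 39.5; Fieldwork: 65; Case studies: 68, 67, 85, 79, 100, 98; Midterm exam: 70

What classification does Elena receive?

Case studies: drop 67 → average of remaining 5 = 430/5 = 86
Weighted total:
  Portfolio 39.5 × 0.16 = 6.32
  Fieldwork 65 × 0.45 = 29.25
  Case studies 86 × 0.1 = 8.6
  Midterm exam 70 × 0.29 = 20.3
Sum = 64.47
64.47 is ≥ 42 and < 65.5 → Approaching

Approaching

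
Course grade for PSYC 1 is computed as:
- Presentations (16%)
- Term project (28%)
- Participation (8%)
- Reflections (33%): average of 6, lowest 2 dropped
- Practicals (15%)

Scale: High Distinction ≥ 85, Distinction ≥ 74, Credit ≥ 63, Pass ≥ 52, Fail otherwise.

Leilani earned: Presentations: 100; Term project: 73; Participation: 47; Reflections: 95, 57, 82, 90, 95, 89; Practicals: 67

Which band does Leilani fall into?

Reflections: drop 57, 82 → average of remaining 4 = 369/4 = 92.25
Weighted total:
  Presentations 100 × 0.16 = 16
  Term project 73 × 0.28 = 20.44
  Participation 47 × 0.08 = 3.76
  Reflections 92.25 × 0.33 = 30.4425
  Practicals 67 × 0.15 = 10.05
Sum = 80.6925
80.6925 is ≥ 74 and < 85 → Distinction

Distinction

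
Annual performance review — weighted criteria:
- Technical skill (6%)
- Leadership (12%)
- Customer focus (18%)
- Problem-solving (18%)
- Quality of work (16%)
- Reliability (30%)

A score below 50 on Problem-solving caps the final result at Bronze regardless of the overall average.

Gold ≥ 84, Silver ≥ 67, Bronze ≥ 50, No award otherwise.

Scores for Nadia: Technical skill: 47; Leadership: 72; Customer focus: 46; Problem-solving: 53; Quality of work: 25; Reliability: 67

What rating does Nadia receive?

Problem-solving score 53 ≥ 50: minimum met.
Weighted total:
  Technical skill 47 × 0.06 = 2.82
  Leadership 72 × 0.12 = 8.64
  Customer focus 46 × 0.18 = 8.28
  Problem-solving 53 × 0.18 = 9.54
  Quality of work 25 × 0.16 = 4
  Reliability 67 × 0.3 = 20.1
Sum = 53.38
53.38 is ≥ 50 and < 67 → Bronze

Bronze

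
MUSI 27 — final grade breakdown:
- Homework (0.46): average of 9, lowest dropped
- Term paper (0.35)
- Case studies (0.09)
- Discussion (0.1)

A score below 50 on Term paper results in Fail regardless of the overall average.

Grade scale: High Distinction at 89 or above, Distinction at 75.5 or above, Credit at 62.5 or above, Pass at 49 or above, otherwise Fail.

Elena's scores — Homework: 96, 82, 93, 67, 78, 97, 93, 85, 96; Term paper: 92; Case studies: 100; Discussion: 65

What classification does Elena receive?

High Distinction

Homework: drop 67 → average of remaining 8 = 720/8 = 90
Term paper score 92 ≥ 50: minimum met.
Weighted total:
  Homework 90 × 0.46 = 41.4
  Term paper 92 × 0.35 = 32.2
  Case studies 100 × 0.09 = 9
  Discussion 65 × 0.1 = 6.5
Sum = 89.1
89.1 ≥ 89 → High Distinction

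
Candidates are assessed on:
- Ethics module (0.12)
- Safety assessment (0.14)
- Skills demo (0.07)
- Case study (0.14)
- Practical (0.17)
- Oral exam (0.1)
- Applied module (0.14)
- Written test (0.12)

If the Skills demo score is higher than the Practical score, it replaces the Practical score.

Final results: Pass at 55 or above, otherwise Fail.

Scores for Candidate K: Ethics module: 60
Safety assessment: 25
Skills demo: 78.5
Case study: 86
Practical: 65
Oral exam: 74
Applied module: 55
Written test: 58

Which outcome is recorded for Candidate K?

Skills demo (78.5) > Practical (65), so Practical counts as 78.5.
Weighted total:
  Ethics module 60 × 0.12 = 7.2
  Safety assessment 25 × 0.14 = 3.5
  Skills demo 78.5 × 0.07 = 5.495
  Case study 86 × 0.14 = 12.04
  Practical 78.5 × 0.17 = 13.345
  Oral exam 74 × 0.1 = 7.4
  Applied module 55 × 0.14 = 7.7
  Written test 58 × 0.12 = 6.96
Sum = 63.64
63.64 ≥ 55 → Pass

Pass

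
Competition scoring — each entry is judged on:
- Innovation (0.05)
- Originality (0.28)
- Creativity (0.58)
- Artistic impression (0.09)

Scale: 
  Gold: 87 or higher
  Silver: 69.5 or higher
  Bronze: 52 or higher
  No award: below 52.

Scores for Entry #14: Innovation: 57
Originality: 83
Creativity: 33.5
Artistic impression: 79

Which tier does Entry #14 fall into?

Bronze

Weighted total:
  Innovation 57 × 0.05 = 2.85
  Originality 83 × 0.28 = 23.24
  Creativity 33.5 × 0.58 = 19.43
  Artistic impression 79 × 0.09 = 7.11
Sum = 52.63
52.63 is ≥ 52 and < 69.5 → Bronze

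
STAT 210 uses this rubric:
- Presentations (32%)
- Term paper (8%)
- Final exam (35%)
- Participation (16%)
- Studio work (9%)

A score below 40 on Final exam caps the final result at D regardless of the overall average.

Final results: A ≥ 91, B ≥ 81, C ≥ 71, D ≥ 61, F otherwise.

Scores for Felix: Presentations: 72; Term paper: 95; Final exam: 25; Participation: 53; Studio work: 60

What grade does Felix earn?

F

Final exam score 25 < 40: minimum not met.
Weighted total:
  Presentations 72 × 0.32 = 23.04
  Term paper 95 × 0.08 = 7.6
  Final exam 25 × 0.35 = 8.75
  Participation 53 × 0.16 = 8.48
  Studio work 60 × 0.09 = 5.4
Sum = 53.27
53.27 would be F; cap at D applies → F.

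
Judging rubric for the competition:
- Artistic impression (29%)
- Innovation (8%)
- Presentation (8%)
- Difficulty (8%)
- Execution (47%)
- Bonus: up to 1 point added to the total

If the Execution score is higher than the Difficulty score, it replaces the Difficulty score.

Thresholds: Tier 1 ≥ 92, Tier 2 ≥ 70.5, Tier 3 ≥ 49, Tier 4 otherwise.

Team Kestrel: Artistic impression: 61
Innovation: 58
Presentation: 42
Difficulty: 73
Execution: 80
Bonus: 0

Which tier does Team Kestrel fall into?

Tier 3

Execution (80) > Difficulty (73), so Difficulty counts as 80.
Weighted total:
  Artistic impression 61 × 0.29 = 17.69
  Innovation 58 × 0.08 = 4.64
  Presentation 42 × 0.08 = 3.36
  Difficulty 80 × 0.08 = 6.4
  Execution 80 × 0.47 = 37.6
Sum = 69.69
Bonus: 69.69 + 0 = 69.69
69.69 is ≥ 49 and < 70.5 → Tier 3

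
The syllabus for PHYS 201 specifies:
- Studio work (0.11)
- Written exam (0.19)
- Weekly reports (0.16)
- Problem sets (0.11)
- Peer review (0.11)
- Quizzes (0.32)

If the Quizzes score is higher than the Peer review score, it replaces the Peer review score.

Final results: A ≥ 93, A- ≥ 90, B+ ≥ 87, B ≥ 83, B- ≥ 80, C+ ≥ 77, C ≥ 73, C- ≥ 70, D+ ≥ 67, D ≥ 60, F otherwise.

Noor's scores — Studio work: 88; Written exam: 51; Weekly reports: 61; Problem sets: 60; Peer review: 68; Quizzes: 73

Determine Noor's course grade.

Quizzes (73) > Peer review (68), so Peer review counts as 73.
Weighted total:
  Studio work 88 × 0.11 = 9.68
  Written exam 51 × 0.19 = 9.69
  Weekly reports 61 × 0.16 = 9.76
  Problem sets 60 × 0.11 = 6.6
  Peer review 73 × 0.11 = 8.03
  Quizzes 73 × 0.32 = 23.36
Sum = 67.12
67.12 is ≥ 67 and < 70 → D+

D+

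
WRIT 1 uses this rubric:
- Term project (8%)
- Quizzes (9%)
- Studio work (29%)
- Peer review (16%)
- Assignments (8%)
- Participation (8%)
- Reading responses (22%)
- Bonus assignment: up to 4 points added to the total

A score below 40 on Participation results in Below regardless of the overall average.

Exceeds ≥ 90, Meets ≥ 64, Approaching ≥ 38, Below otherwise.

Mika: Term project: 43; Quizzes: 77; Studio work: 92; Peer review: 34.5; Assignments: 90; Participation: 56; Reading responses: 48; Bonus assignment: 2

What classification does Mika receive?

Meets

Participation score 56 ≥ 40: minimum met.
Weighted total:
  Term project 43 × 0.08 = 3.44
  Quizzes 77 × 0.09 = 6.93
  Studio work 92 × 0.29 = 26.68
  Peer review 34.5 × 0.16 = 5.52
  Assignments 90 × 0.08 = 7.2
  Participation 56 × 0.08 = 4.48
  Reading responses 48 × 0.22 = 10.56
Sum = 64.81
Bonus assignment: 64.81 + 2 = 66.81
66.81 is ≥ 64 and < 90 → Meets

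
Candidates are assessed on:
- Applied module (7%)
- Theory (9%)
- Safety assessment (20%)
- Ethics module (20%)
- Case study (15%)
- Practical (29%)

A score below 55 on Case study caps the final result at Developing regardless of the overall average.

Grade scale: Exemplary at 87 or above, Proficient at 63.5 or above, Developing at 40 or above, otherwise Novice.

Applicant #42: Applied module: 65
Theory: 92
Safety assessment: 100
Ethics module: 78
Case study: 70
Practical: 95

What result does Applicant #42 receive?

Case study score 70 ≥ 55: minimum met.
Weighted total:
  Applied module 65 × 0.07 = 4.55
  Theory 92 × 0.09 = 8.28
  Safety assessment 100 × 0.2 = 20
  Ethics module 78 × 0.2 = 15.6
  Case study 70 × 0.15 = 10.5
  Practical 95 × 0.29 = 27.55
Sum = 86.48
86.48 is ≥ 63.5 and < 87 → Proficient

Proficient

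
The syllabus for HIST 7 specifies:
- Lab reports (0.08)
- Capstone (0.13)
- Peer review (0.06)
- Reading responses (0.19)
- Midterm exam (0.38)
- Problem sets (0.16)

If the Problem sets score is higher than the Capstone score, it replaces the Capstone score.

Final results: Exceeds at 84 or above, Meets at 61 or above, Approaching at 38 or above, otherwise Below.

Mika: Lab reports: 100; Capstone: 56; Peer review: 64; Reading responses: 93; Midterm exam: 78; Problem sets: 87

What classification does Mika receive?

Exceeds

Problem sets (87) > Capstone (56), so Capstone counts as 87.
Weighted total:
  Lab reports 100 × 0.08 = 8
  Capstone 87 × 0.13 = 11.31
  Peer review 64 × 0.06 = 3.84
  Reading responses 93 × 0.19 = 17.67
  Midterm exam 78 × 0.38 = 29.64
  Problem sets 87 × 0.16 = 13.92
Sum = 84.38
84.38 ≥ 84 → Exceeds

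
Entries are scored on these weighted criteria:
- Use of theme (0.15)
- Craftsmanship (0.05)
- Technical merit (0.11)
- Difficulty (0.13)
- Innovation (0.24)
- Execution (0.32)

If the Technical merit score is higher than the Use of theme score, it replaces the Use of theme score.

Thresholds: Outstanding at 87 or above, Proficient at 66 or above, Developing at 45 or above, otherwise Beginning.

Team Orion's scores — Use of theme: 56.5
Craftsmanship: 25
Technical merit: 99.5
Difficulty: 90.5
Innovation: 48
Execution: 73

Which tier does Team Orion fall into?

Proficient

Technical merit (99.5) > Use of theme (56.5), so Use of theme counts as 99.5.
Weighted total:
  Use of theme 99.5 × 0.15 = 14.925
  Craftsmanship 25 × 0.05 = 1.25
  Technical merit 99.5 × 0.11 = 10.945
  Difficulty 90.5 × 0.13 = 11.765
  Innovation 48 × 0.24 = 11.52
  Execution 73 × 0.32 = 23.36
Sum = 73.765
73.765 is ≥ 66 and < 87 → Proficient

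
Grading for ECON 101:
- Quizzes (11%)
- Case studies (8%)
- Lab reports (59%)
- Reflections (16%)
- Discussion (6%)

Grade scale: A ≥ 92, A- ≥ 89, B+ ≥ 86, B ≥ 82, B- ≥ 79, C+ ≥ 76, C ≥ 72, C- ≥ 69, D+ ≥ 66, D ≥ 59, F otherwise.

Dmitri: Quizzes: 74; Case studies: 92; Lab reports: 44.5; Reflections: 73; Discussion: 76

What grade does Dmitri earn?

F

Weighted total:
  Quizzes 74 × 0.11 = 8.14
  Case studies 92 × 0.08 = 7.36
  Lab reports 44.5 × 0.59 = 26.255
  Reflections 73 × 0.16 = 11.68
  Discussion 76 × 0.06 = 4.56
Sum = 57.995
57.995 < 59 → F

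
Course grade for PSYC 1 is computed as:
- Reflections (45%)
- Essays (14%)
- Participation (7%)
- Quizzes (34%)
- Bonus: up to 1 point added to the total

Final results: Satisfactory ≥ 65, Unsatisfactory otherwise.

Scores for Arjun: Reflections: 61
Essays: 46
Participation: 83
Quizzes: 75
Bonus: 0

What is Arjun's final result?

Weighted total:
  Reflections 61 × 0.45 = 27.45
  Essays 46 × 0.14 = 6.44
  Participation 83 × 0.07 = 5.81
  Quizzes 75 × 0.34 = 25.5
Sum = 65.2
Bonus: 65.2 + 0 = 65.2
65.2 ≥ 65 → Satisfactory

Satisfactory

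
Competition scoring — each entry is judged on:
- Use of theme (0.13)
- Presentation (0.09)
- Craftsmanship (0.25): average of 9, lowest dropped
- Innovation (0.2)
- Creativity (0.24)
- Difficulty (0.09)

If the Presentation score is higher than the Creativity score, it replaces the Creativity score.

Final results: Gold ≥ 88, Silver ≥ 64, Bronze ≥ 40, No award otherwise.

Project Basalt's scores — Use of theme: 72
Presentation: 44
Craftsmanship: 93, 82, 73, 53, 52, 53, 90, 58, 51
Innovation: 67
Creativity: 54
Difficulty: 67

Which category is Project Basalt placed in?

Craftsmanship: drop 51 → average of remaining 8 = 554/8 = 69.25
Presentation (44) ≤ Creativity (54), so Creativity stays at 54.
Weighted total:
  Use of theme 72 × 0.13 = 9.36
  Presentation 44 × 0.09 = 3.96
  Craftsmanship 69.25 × 0.25 = 17.3125
  Innovation 67 × 0.2 = 13.4
  Creativity 54 × 0.24 = 12.96
  Difficulty 67 × 0.09 = 6.03
Sum = 63.0225
63.0225 is ≥ 40 and < 64 → Bronze

Bronze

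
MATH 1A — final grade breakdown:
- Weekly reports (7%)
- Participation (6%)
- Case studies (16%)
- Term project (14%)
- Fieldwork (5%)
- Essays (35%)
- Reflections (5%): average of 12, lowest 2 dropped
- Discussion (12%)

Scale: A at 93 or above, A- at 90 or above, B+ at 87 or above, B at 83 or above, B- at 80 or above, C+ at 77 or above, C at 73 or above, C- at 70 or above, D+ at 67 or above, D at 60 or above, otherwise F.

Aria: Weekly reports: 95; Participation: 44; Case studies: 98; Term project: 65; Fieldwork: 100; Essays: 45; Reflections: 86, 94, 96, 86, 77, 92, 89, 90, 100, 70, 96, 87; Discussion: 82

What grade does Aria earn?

Reflections: drop 70, 77 → average of remaining 10 = 916/10 = 91.6
Weighted total:
  Weekly reports 95 × 0.07 = 6.65
  Participation 44 × 0.06 = 2.64
  Case studies 98 × 0.16 = 15.68
  Term project 65 × 0.14 = 9.1
  Fieldwork 100 × 0.05 = 5
  Essays 45 × 0.35 = 15.75
  Reflections 91.6 × 0.05 = 4.58
  Discussion 82 × 0.12 = 9.84
Sum = 69.24
69.24 is ≥ 67 and < 70 → D+

D+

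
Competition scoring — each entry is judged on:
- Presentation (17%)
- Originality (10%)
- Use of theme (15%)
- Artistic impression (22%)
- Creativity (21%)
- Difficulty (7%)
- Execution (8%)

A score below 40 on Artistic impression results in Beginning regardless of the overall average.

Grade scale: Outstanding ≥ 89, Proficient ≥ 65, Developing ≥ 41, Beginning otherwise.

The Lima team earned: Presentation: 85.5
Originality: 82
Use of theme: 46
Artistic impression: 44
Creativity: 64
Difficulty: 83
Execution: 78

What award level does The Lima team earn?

Artistic impression score 44 ≥ 40: minimum met.
Weighted total:
  Presentation 85.5 × 0.17 = 14.535
  Originality 82 × 0.1 = 8.2
  Use of theme 46 × 0.15 = 6.9
  Artistic impression 44 × 0.22 = 9.68
  Creativity 64 × 0.21 = 13.44
  Difficulty 83 × 0.07 = 5.81
  Execution 78 × 0.08 = 6.24
Sum = 64.805
64.805 is ≥ 41 and < 65 → Developing

Developing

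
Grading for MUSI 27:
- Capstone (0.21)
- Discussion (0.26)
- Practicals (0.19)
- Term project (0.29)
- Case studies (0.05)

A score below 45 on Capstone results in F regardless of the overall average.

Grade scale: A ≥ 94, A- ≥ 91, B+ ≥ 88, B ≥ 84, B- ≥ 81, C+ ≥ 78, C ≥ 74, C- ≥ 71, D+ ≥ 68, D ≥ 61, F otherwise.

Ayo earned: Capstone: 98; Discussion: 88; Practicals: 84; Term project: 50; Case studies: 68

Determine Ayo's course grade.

Capstone score 98 ≥ 45: minimum met.
Weighted total:
  Capstone 98 × 0.21 = 20.58
  Discussion 88 × 0.26 = 22.88
  Practicals 84 × 0.19 = 15.96
  Term project 50 × 0.29 = 14.5
  Case studies 68 × 0.05 = 3.4
Sum = 77.32
77.32 is ≥ 74 and < 78 → C

C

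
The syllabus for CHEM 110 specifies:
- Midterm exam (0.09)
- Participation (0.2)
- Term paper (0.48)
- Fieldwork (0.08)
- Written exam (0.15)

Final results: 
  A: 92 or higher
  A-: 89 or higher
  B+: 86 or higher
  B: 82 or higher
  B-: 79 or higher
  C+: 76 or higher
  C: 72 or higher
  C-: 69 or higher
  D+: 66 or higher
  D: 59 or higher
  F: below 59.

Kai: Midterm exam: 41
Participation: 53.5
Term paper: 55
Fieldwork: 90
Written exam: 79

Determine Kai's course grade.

Weighted total:
  Midterm exam 41 × 0.09 = 3.69
  Participation 53.5 × 0.2 = 10.7
  Term paper 55 × 0.48 = 26.4
  Fieldwork 90 × 0.08 = 7.2
  Written exam 79 × 0.15 = 11.85
Sum = 59.84
59.84 is ≥ 59 and < 66 → D

D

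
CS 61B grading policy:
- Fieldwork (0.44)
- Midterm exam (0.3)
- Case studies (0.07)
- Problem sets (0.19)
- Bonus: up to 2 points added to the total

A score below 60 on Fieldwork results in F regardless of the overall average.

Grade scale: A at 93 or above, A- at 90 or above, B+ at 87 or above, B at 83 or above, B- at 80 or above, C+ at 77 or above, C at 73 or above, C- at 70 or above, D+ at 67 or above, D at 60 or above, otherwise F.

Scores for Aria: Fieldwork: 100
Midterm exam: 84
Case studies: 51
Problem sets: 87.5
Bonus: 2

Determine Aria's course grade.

Fieldwork score 100 ≥ 60: minimum met.
Weighted total:
  Fieldwork 100 × 0.44 = 44
  Midterm exam 84 × 0.3 = 25.2
  Case studies 51 × 0.07 = 3.57
  Problem sets 87.5 × 0.19 = 16.625
Sum = 89.395
Bonus: 89.395 + 2 = 91.395
91.395 is ≥ 90 and < 93 → A-

A-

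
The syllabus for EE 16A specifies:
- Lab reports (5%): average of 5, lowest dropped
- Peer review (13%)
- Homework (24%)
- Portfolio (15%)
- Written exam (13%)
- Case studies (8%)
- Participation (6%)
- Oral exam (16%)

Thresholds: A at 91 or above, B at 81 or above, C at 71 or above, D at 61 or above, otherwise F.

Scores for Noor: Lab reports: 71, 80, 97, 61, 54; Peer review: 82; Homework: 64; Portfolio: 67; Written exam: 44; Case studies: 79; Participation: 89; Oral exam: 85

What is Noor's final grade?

Lab reports: drop 54 → average of remaining 4 = 309/4 = 77.25
Weighted total:
  Lab reports 77.25 × 0.05 = 3.8625
  Peer review 82 × 0.13 = 10.66
  Homework 64 × 0.24 = 15.36
  Portfolio 67 × 0.15 = 10.05
  Written exam 44 × 0.13 = 5.72
  Case studies 79 × 0.08 = 6.32
  Participation 89 × 0.06 = 5.34
  Oral exam 85 × 0.16 = 13.6
Sum = 70.9125
70.9125 is ≥ 61 and < 71 → D

D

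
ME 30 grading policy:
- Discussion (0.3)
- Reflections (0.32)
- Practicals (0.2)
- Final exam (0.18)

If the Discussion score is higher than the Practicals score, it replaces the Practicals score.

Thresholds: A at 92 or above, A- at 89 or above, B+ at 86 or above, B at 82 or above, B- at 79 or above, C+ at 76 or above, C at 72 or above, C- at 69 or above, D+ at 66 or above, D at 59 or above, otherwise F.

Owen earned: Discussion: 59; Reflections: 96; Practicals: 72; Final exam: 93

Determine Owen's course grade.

B-

Discussion (59) ≤ Practicals (72), so Practicals stays at 72.
Weighted total:
  Discussion 59 × 0.3 = 17.7
  Reflections 96 × 0.32 = 30.72
  Practicals 72 × 0.2 = 14.4
  Final exam 93 × 0.18 = 16.74
Sum = 79.56
79.56 is ≥ 79 and < 82 → B-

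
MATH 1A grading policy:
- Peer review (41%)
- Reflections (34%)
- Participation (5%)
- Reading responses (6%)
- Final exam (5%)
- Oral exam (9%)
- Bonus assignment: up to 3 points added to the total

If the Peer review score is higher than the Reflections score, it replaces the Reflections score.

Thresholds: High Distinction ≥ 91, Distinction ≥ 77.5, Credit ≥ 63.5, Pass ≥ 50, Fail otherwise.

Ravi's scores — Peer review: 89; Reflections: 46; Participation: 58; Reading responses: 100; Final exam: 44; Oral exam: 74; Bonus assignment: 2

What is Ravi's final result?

Distinction

Peer review (89) > Reflections (46), so Reflections counts as 89.
Weighted total:
  Peer review 89 × 0.41 = 36.49
  Reflections 89 × 0.34 = 30.26
  Participation 58 × 0.05 = 2.9
  Reading responses 100 × 0.06 = 6
  Final exam 44 × 0.05 = 2.2
  Oral exam 74 × 0.09 = 6.66
Sum = 84.51
Bonus assignment: 84.51 + 2 = 86.51
86.51 is ≥ 77.5 and < 91 → Distinction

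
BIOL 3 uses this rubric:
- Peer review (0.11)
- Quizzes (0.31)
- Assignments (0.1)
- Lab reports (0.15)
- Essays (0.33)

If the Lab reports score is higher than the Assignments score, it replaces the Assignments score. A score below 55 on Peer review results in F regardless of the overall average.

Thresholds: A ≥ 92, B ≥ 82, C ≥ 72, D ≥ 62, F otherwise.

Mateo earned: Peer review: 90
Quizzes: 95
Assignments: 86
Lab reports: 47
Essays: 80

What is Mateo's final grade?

Lab reports (47) ≤ Assignments (86), so Assignments stays at 86.
Peer review score 90 ≥ 55: minimum met.
Weighted total:
  Peer review 90 × 0.11 = 9.9
  Quizzes 95 × 0.31 = 29.45
  Assignments 86 × 0.1 = 8.6
  Lab reports 47 × 0.15 = 7.05
  Essays 80 × 0.33 = 26.4
Sum = 81.4
81.4 is ≥ 72 and < 82 → C

C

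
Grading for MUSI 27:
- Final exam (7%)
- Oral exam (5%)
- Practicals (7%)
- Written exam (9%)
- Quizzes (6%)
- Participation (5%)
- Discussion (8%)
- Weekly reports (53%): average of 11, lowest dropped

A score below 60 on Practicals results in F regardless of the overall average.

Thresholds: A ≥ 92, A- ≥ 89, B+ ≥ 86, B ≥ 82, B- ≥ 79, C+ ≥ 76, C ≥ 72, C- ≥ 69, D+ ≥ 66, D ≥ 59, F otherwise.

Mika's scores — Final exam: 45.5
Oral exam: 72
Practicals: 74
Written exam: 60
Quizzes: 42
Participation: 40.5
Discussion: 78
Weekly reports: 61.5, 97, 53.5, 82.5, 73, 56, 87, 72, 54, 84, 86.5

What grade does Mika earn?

Weekly reports: drop 53.5 → average of remaining 10 = 753.5/10 = 75.35
Practicals score 74 ≥ 60: minimum met.
Weighted total:
  Final exam 45.5 × 0.07 = 3.185
  Oral exam 72 × 0.05 = 3.6
  Practicals 74 × 0.07 = 5.18
  Written exam 60 × 0.09 = 5.4
  Quizzes 42 × 0.06 = 2.52
  Participation 40.5 × 0.05 = 2.025
  Discussion 78 × 0.08 = 6.24
  Weekly reports 75.35 × 0.53 = 39.9355
Sum = 68.0855
68.0855 is ≥ 66 and < 69 → D+

D+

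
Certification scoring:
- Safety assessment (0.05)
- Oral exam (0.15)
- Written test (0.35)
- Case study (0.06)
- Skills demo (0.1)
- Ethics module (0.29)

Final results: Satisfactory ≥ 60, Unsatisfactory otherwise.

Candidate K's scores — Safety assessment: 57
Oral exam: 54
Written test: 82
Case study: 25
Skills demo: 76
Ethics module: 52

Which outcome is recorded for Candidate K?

Satisfactory

Weighted total:
  Safety assessment 57 × 0.05 = 2.85
  Oral exam 54 × 0.15 = 8.1
  Written test 82 × 0.35 = 28.7
  Case study 25 × 0.06 = 1.5
  Skills demo 76 × 0.1 = 7.6
  Ethics module 52 × 0.29 = 15.08
Sum = 63.83
63.83 ≥ 60 → Satisfactory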